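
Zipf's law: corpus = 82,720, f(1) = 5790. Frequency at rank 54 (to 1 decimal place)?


Zipf's law: f(r) = f(1) / r
f(1) = 5790
f(54) = 5790 / 54
= 107.2 occurrences


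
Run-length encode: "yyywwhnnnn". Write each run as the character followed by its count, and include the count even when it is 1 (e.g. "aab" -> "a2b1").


String: "yyywwhnnnn"
Scanning for consecutive runs:
  'y' x 3
  'w' x 2
  'h' x 1
  'n' x 4
RLE = "y3w2h1n4"


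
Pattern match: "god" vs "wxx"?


Pattern of "god": [0, 1, 2]
Pattern of "wxx": [0, 1, 1]
Patterns do not match
Same pattern = No


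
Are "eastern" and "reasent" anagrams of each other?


Word 1: "eastern" → sorted: aeenrst
Word 2: "reasent" → sorted: aeenrst
Same letters? aeenrst == aeenrst
Anagram = Yes


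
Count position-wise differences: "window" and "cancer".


Comparing character by character (same length = 6):
  Pos 0: 'w' vs 'c' !=
  Pos 1: 'i' vs 'a' !=
  Pos 2: 'n' vs 'n' =
  Pos 3: 'd' vs 'c' !=
  Pos 4: 'o' vs 'e' !=
  Pos 5: 'w' vs 'r' !=
Hamming distance = 5


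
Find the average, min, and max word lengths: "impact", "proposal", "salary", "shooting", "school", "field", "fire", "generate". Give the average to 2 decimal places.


Lengths: "impact"=6, "proposal"=8, "salary"=6, "shooting"=8, "school"=6, "field"=5, "fire"=4, "generate"=8
Sum = 51, Count = 8
Average = 51/8 = 6.38
= avg=6.38, min=4, max=8


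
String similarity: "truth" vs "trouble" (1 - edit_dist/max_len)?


Word 1: "truth" (length 5)
Word 2: "trouble" (length 7)
One optimal edit sequence:
  1. keep 't'
  2. keep 'r'
  3. insert 'o'  (+1)
  4. keep 'u'
  5. insert 'b'  (+1)
  6. substitute 't' -> 'l'  (+1)
  7. substitute 'h' -> 'e'  (+1)
Edit distance = 4
Max length = max(5, 7) = 7
Similarity = 1 - 4/7
= 0.4286


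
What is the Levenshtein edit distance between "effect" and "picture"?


Word 1: "effect" (length 6)
Word 2: "picture" (length 7)
One optimal edit sequence (insert/delete/substitute each cost 1):
  1. insert 'p'  (+1)
  2. substitute 'e' -> 'i'  (+1)
  3. substitute 'f' -> 'c'  (+1)
  4. substitute 'f' -> 't'  (+1)
  5. substitute 'e' -> 'u'  (+1)
  6. substitute 'c' -> 'r'  (+1)
  7. substitute 't' -> 'e'  (+1)
Total edit operations: 7
Edit distance = 7


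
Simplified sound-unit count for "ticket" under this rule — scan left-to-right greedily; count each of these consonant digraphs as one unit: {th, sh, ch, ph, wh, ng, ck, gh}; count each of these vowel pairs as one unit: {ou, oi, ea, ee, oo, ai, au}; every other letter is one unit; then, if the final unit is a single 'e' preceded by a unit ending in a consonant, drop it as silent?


Word: "ticket" (6 letters)
Left-to-right scan:
  (1) 't' (letter)
  (2) 'i' (letter)
  (3) 'ck' (digraph)
  (4) 'e' (letter)
  (5) 't' (letter)
Units from scan: 5
Sound units = 5 units


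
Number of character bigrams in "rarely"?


Word: "rarely" (length 6)
Number of 2-grams = length - 2 + 1 = 6 - 2 + 1
= 5


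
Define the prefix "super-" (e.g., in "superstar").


Prefix: super-
Example: superstar (super- + star)
Meaning = above / beyond


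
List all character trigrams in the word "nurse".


Word: "nurse" (length 5)
Number of trigrams = 5 - 3 + 1 = 3
  Position 0: "nur"
  Position 1: "urs"
  Position 2: "rse"
Trigrams = "nur", "urs", "rse"


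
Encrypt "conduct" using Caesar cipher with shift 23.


Word: "conduct"
Shift: 23
Each letter → (letter + shift) mod 26:
  'c' (2) + 23 = 25 → 'z'
  'o' (14) + 23 = 11 → 'l'
  'n' (13) + 23 = 10 → 'k'
  'd' (3) + 23 = 0 → 'a'
  'u' (20) + 23 = 17 → 'r'
  'c' (2) + 23 = 25 → 'z'
  't' (19) + 23 = 16 → 'q'
Result = "zlkarzq"


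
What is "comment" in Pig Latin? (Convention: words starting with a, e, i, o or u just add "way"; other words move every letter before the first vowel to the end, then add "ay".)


Word: "comment"
Starts with consonant(s) → move to end, add 'ay'
Consonant cluster: "c"
Pig Latin = "ommentcay"


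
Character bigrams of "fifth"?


Word: "fifth" (length 5)
Number of bigrams = 5 - 2 + 1 = 4
  Position 0: "fi"
  Position 1: "if"
  Position 2: "ft"
  Position 3: "th"
Bigrams = "fi", "if", "ft", "th"


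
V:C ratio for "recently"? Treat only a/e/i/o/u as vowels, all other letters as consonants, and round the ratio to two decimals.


Word: "recently"
Vowels (a,e,i,o,u): 2
Consonants: 6
Ratio = 2/6
= 0.33


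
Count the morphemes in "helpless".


Word: "helpless"
Morphemes: help / -less
Each morpheme carries meaning
= 2 morphemes


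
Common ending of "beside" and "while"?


Word 1: "beside"
Word 2: "while"
Comparing from end:
  Pos -1: 'e' == 'e'
  Pos -2: 'd' != 'l' (stop)
LCS = "e" (length 1)


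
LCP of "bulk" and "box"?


Word 1: "bulk"
Word 2: "box"
Comparing from start:
  Pos 0: 'b' == 'b'
  Pos 1: 'u' != 'o' (stop)
LCP = "b" (length 1)


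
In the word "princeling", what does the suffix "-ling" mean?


Suffix: -ling
Example: princeling = prince + -ling
Meaning = small / young


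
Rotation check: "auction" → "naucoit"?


Word: "auction", Candidate: "naucoit"
Method: check if candidate is substring of word+word
"auctionauction" contains "naucoit"? No
Is rotation = No


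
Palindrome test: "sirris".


Word: "sirris"
Reversed: "sirris"
Forward == Backward? sirris == sirris
Palindrome = Yes


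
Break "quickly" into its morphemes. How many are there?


Word: "quickly"
Morphemes: quick / -ly
Each morpheme carries meaning
= 2 morphemes


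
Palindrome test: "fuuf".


Word: "fuuf"
Reversed: "fuuf"
Forward == Backward? fuuf == fuuf
Palindrome = Yes


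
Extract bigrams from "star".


Word: "star" (length 4)
Number of bigrams = 4 - 2 + 1 = 3
  Position 0: "st"
  Position 1: "ta"
  Position 2: "ar"
Bigrams = "st", "ta", "ar"


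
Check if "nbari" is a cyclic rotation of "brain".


Word: "brain", Candidate: "nbari"
Method: check if candidate is substring of word+word
"brainbrain" contains "nbari"? No
Is rotation = No


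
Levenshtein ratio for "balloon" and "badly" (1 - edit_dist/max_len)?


Word 1: "balloon" (length 7)
Word 2: "badly" (length 5)
One optimal edit sequence:
  1. keep 'b'
  2. keep 'a'
  3. substitute 'l' -> 'd'  (+1)
  4. keep 'l'
  5. delete 'o'  (+1)
  6. delete 'o'  (+1)
  7. substitute 'n' -> 'y'  (+1)
Edit distance = 4
Max length = max(7, 5) = 7
Similarity = 1 - 4/7
= 0.4286


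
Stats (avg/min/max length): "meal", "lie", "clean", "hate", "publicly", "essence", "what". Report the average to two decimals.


Lengths: "meal"=4, "lie"=3, "clean"=5, "hate"=4, "publicly"=8, "essence"=7, "what"=4
Sum = 35, Count = 7
Average = 35/7 = 5.00
= avg=5.00, min=3, max=8


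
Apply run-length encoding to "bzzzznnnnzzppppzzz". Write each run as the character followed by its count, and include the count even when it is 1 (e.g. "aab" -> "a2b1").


String: "bzzzznnnnzzppppzzz"
Scanning for consecutive runs:
  'b' x 1
  'z' x 4
  'n' x 4
  'z' x 2
  'p' x 4
  'z' x 3
RLE = "b1z4n4z2p4z3"


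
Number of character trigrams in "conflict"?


Word: "conflict" (length 8)
Number of 3-grams = length - 3 + 1 = 8 - 3 + 1
= 6


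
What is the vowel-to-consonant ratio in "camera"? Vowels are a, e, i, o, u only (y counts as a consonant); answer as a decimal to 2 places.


Word: "camera"
Vowels (a,e,i,o,u): 3
Consonants: 3
Ratio = 3/3
= 1.00


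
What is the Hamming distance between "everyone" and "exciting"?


Comparing character by character (same length = 8):
  Pos 0: 'e' vs 'e' =
  Pos 1: 'v' vs 'x' !=
  Pos 2: 'e' vs 'c' !=
  Pos 3: 'r' vs 'i' !=
  Pos 4: 'y' vs 't' !=
  Pos 5: 'o' vs 'i' !=
  Pos 6: 'n' vs 'n' =
  Pos 7: 'e' vs 'g' !=
Hamming distance = 6


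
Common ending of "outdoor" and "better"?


Word 1: "outdoor"
Word 2: "better"
Comparing from end:
  Pos -1: 'r' == 'r'
  Pos -2: 'o' != 'e' (stop)
LCS = "r" (length 1)


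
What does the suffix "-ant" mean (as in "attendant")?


Suffix: -ant
Example: attendant = attend + -ant
Meaning = one who / that which


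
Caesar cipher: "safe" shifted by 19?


Word: "safe"
Shift: 19
Each letter → (letter + shift) mod 26:
  's' (18) + 19 = 11 → 'l'
  'a' (0) + 19 = 19 → 't'
  'f' (5) + 19 = 24 → 'y'
  'e' (4) + 19 = 23 → 'x'
Result = "ltyx"


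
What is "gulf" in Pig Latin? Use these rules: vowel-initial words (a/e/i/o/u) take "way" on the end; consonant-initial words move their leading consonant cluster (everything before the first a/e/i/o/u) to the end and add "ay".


Word: "gulf"
Starts with consonant(s) → move to end, add 'ay'
Consonant cluster: "g"
Pig Latin = "ulfgay"


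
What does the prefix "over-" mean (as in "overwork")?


Prefix: over-
Example: overwork (over- + work)
Meaning = excessive


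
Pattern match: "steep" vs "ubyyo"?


Pattern of "steep": [0, 1, 2, 2, 3]
Pattern of "ubyyo": [0, 1, 2, 2, 3]
Patterns match
Same pattern = Yes


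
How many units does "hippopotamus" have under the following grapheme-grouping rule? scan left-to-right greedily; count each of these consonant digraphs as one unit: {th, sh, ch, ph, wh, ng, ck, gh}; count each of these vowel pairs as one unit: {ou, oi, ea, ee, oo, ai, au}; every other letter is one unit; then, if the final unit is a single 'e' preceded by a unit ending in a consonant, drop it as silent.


Word: "hippopotamus" (12 letters)
Left-to-right scan:
  1. 'h' (letter)
  2. 'i' (letter)
  3. 'p' (letter)
  4. 'p' (letter)
  5. 'o' (letter)
  6. 'p' (letter)
  7. 'o' (letter)
  8. 't' (letter)
  9. 'a' (letter)
  10. 'm' (letter)
  11. 'u' (letter)
  12. 's' (letter)
Units from scan: 12
Sound units = 12 units


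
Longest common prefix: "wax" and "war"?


Word 1: "wax"
Word 2: "war"
Comparing from start:
  Pos 0: 'w' == 'w'
  Pos 1: 'a' == 'a'
  Pos 2: 'x' != 'r' (stop)
LCP = "wa" (length 2)


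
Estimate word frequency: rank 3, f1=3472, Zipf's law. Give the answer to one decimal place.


Zipf's law: f(r) = f(1) / r
f(1) = 3472
f(3) = 3472 / 3
= 1157.3 occurrences


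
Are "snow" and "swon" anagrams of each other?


Word 1: "snow" → sorted: nosw
Word 2: "swon" → sorted: nosw
Same letters? nosw == nosw
Anagram = Yes


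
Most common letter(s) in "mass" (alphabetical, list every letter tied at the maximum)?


Word: "mass"
Letter counts:
  'a': 1
  'm': 1
  's': 2
Maximum count = 2
Most frequent = 's' (2 times each)


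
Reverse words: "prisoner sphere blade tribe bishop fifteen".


Original: "prisoner sphere blade tribe bishop fifteen"
Words (1..n): prisoner | sphere | blade | tribe | bishop | fifteen
Reversed (n..1): fifteen | bishop | tribe | blade | sphere | prisoner
Result = "fifteen bishop tribe blade sphere prisoner"


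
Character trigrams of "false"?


Word: "false" (length 5)
Number of trigrams = 5 - 3 + 1 = 3
  Position 0: "fal"
  Position 1: "als"
  Position 2: "lse"
Trigrams = "fal", "als", "lse"


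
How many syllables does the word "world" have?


Word: "world"
Syllable breakdown: world
Counting: 1 part
= 1 syllable


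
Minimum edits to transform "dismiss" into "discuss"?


Word 1: "dismiss" (length 7)
Word 2: "discuss" (length 7)
One optimal edit sequence (insert/delete/substitute each cost 1):
  1. keep 'd'
  2. keep 'i'
  3. keep 's'
  4. substitute 'm' -> 'c'  (+1)
  5. substitute 'i' -> 'u'  (+1)
  6. keep 's'
  7. keep 's'
Total edit operations: 2
Edit distance = 2


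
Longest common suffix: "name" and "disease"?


Word 1: "name"
Word 2: "disease"
Comparing from end:
  Pos -1: 'e' == 'e'
  Pos -2: 'm' != 's' (stop)
LCS = "e" (length 1)


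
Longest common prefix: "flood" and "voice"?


Word 1: "flood"
Word 2: "voice"
Comparing from start:
  Pos 0: 'f' != 'v' (stop)
LCP = "" (length 0)


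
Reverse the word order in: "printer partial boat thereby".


Original: "printer partial boat thereby"
Words (1..n): printer | partial | boat | thereby
Reversed (n..1): thereby | boat | partial | printer
Result = "thereby boat partial printer"


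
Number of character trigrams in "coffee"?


Word: "coffee" (length 6)
Number of 3-grams = length - 3 + 1 = 6 - 3 + 1
= 4


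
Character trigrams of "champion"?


Word: "champion" (length 8)
Number of trigrams = 8 - 3 + 1 = 6
  Position 0: "cha"
  Position 1: "ham"
  Position 2: "amp"
  Position 3: "mpi"
  Position 4: "pio"
  Position 5: "ion"
Trigrams = "cha", "ham", "amp", "mpi", "pio", "ion"


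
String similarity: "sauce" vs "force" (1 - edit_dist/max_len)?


Word 1: "sauce" (length 5)
Word 2: "force" (length 5)
One optimal edit sequence:
  1. substitute 's' -> 'f'  (+1)
  2. substitute 'a' -> 'o'  (+1)
  3. substitute 'u' -> 'r'  (+1)
  4. keep 'c'
  5. keep 'e'
Edit distance = 3
Max length = max(5, 5) = 5
Similarity = 1 - 3/5
= 0.4000


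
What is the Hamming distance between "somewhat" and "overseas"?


Comparing character by character (same length = 8):
  Pos 0: 's' vs 'o' !=
  Pos 1: 'o' vs 'v' !=
  Pos 2: 'm' vs 'e' !=
  Pos 3: 'e' vs 'r' !=
  Pos 4: 'w' vs 's' !=
  Pos 5: 'h' vs 'e' !=
  Pos 6: 'a' vs 'a' =
  Pos 7: 't' vs 's' !=
Hamming distance = 7


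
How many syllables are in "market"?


Word: "market"
Syllable breakdown: mar-ket
Counting: 2 parts
= 2 syllables


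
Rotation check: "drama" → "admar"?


Word: "drama", Candidate: "admar"
Method: check if candidate is substring of word+word
"dramadrama" contains "admar"? No
Is rotation = No


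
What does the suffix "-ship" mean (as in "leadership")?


Suffix: -ship
Example: leadership = leader + -ship
Meaning = state / position


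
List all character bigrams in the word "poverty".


Word: "poverty" (length 7)
Number of bigrams = 7 - 2 + 1 = 6
  Position 0: "po"
  Position 1: "ov"
  Position 2: "ve"
  Position 3: "er"
  Position 4: "rt"
  Position 5: "ty"
Bigrams = "po", "ov", "ve", "er", "rt", "ty"


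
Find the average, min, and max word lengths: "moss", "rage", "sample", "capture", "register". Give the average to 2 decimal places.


Lengths: "moss"=4, "rage"=4, "sample"=6, "capture"=7, "register"=8
Sum = 29, Count = 5
Average = 29/5 = 5.80
= avg=5.80, min=4, max=8


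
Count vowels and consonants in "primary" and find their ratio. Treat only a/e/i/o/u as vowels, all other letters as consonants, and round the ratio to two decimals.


Word: "primary"
Vowels (a,e,i,o,u): 2
Consonants: 5
Ratio = 2/5
= 0.40


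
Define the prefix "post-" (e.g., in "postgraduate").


Prefix: post-
Example: postgraduate = post- + graduate
Meaning = after


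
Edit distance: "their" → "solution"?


Word 1: "their" (length 5)
Word 2: "solution" (length 8)
One optimal edit sequence (insert/delete/substitute each cost 1):
  1. insert 's'  (+1)
  2. insert 'o'  (+1)
  3. substitute 't' -> 'l'  (+1)
  4. substitute 'h' -> 'u'  (+1)
  5. substitute 'e' -> 't'  (+1)
  6. keep 'i'
  7. insert 'o'  (+1)
  8. substitute 'r' -> 'n'  (+1)
Total edit operations: 7
Edit distance = 7


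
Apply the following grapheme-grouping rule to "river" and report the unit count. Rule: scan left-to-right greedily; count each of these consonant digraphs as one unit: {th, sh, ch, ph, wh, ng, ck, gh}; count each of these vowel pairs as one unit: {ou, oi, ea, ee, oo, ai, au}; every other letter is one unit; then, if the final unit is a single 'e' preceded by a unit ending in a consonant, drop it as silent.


Word: "river" (5 letters)
Left-to-right scan:
  [1] 'r' (letter)
  [2] 'i' (letter)
  [3] 'v' (letter)
  [4] 'e' (letter)
  [5] 'r' (letter)
Units from scan: 5
Sound units = 5 units


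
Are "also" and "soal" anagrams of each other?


Word 1: "also" → sorted: alos
Word 2: "soal" → sorted: alos
Same letters? alos == alos
Anagram = Yes


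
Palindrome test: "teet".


Word: "teet"
Reversed: "teet"
Forward == Backward? teet == teet
Palindrome = Yes


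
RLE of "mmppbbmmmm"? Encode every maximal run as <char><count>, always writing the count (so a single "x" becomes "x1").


String: "mmppbbmmmm"
Scanning for consecutive runs:
  'm' x 2
  'p' x 2
  'b' x 2
  'm' x 4
RLE = "m2p2b2m4"


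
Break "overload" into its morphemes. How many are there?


Word: "overload"
Morphemes: over- | load
Each morpheme carries meaning
= 2 morphemes


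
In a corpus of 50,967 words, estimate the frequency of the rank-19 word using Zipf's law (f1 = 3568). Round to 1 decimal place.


Zipf's law: f(r) = f(1) / r
f(1) = 3568
f(19) = 3568 / 19
= 187.8 occurrences


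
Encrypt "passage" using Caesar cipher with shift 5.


Word: "passage"
Shift: 5
Each letter → (letter + shift) mod 26:
  'p' (15) + 5 = 20 → 'u'
  'a' (0) + 5 = 5 → 'f'
  's' (18) + 5 = 23 → 'x'
  's' (18) + 5 = 23 → 'x'
  'a' (0) + 5 = 5 → 'f'
  'g' (6) + 5 = 11 → 'l'
  'e' (4) + 5 = 9 → 'j'
Result = "ufxxflj"


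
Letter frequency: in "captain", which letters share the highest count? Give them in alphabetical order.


Word: "captain"
Letter counts:
  'a': 2
  'c': 1
  'i': 1
  'n': 1
  'p': 1
  't': 1
Maximum count = 2
Most frequent = 'a' (2 times each)


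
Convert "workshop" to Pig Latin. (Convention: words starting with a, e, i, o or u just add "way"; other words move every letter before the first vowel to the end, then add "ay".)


Word: "workshop"
Starts with consonant(s) → move to end, add 'ay'
Consonant cluster: "w"
Pig Latin = "orkshopway"


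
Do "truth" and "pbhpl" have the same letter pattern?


Pattern of "truth": [0, 1, 2, 0, 3]
Pattern of "pbhpl": [0, 1, 2, 0, 3]
Patterns match
Same pattern = Yes


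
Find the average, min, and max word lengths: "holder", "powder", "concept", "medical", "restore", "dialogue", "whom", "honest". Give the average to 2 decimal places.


Lengths: "holder"=6, "powder"=6, "concept"=7, "medical"=7, "restore"=7, "dialogue"=8, "whom"=4, "honest"=6
Sum = 51, Count = 8
Average = 51/8 = 6.38
= avg=6.38, min=4, max=8


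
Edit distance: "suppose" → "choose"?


Word 1: "suppose" (length 7)
Word 2: "choose" (length 6)
One optimal edit sequence (insert/delete/substitute each cost 1):
  1. delete 's'  (+1)
  2. substitute 'u' -> 'c'  (+1)
  3. substitute 'p' -> 'h'  (+1)
  4. substitute 'p' -> 'o'  (+1)
  5. keep 'o'
  6. keep 's'
  7. keep 'e'
Total edit operations: 4
Edit distance = 4


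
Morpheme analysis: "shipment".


Word: "shipment"
Morphemes: ship | -ment
Each morpheme carries meaning
= 2 morphemes


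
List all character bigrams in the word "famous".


Word: "famous" (length 6)
Number of bigrams = 6 - 2 + 1 = 5
  Position 0: "fa"
  Position 1: "am"
  Position 2: "mo"
  Position 3: "ou"
  Position 4: "us"
Bigrams = "fa", "am", "mo", "ou", "us"


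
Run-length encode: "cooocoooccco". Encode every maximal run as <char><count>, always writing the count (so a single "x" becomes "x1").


String: "cooocoooccco"
Scanning for consecutive runs:
  'c' x 1
  'o' x 3
  'c' x 1
  'o' x 3
  'c' x 3
  'o' x 1
RLE = "c1o3c1o3c3o1"


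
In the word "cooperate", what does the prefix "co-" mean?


Prefix: co-
Example: cooperate (co- + operate)
Meaning = together


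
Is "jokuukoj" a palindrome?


Word: "jokuukoj"
Reversed: "jokuukoj"
Forward == Backward? jokuukoj == jokuukoj
Palindrome = Yes


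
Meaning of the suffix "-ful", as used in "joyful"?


Suffix: -ful
As in: joyful -> joy + -ful
Meaning = full of


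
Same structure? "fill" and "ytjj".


Pattern of "fill": [0, 1, 2, 2]
Pattern of "ytjj": [0, 1, 2, 2]
Patterns match
Same pattern = Yes


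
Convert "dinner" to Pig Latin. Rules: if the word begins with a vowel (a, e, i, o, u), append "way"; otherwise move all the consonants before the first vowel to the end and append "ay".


Word: "dinner"
Starts with consonant(s) → move to end, add 'ay'
Consonant cluster: "d"
Pig Latin = "innerday"


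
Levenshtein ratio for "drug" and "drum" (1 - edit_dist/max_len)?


Word 1: "drug" (length 4)
Word 2: "drum" (length 4)
One optimal edit sequence:
  1. keep 'd'
  2. keep 'r'
  3. keep 'u'
  4. substitute 'g' -> 'm'  (+1)
Edit distance = 1
Max length = max(4, 4) = 4
Similarity = 1 - 1/4
= 0.7500


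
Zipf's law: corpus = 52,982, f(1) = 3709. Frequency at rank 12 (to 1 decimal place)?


Zipf's law: f(r) = f(1) / r
f(1) = 3709
f(12) = 3709 / 12
= 309.1 occurrences


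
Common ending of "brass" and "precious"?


Word 1: "brass"
Word 2: "precious"
Comparing from end:
  Pos -1: 's' == 's'
  Pos -2: 's' != 'u' (stop)
LCS = "s" (length 1)


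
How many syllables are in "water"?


Word: "water"
Syllable breakdown: wa / ter
Counting: 2 parts
= 2 syllables


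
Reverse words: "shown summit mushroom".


Original: "shown summit mushroom"
Words (1..n): shown | summit | mushroom
Reversed (n..1): mushroom | summit | shown
Result = "mushroom summit shown"


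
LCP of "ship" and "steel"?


Word 1: "ship"
Word 2: "steel"
Comparing from start:
  Pos 0: 's' == 's'
  Pos 1: 'h' != 't' (stop)
LCP = "s" (length 1)


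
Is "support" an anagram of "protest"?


Word 1: "protest" → sorted: eoprstt
Word 2: "support" → sorted: opprstu
Same letters? eoprstt != opprstu
Anagram = No


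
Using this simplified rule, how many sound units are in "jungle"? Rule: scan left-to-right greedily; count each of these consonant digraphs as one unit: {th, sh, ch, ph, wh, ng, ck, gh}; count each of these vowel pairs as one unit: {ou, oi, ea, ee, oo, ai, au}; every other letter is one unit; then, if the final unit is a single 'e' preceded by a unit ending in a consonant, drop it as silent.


Word: "jungle" (6 letters)
Left-to-right scan:
  1. 'j' (letter)
  2. 'u' (letter)
  3. 'ng' (digraph)
  4. 'l' (letter)
  5. 'e' (letter)
Units from scan: 5
Final unit is 'e' after a consonant -> drop as silent (-1)
Sound units = 4 units


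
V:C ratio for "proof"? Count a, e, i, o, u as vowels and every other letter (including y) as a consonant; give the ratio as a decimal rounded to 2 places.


Word: "proof"
Vowels (a,e,i,o,u): 2
Consonants: 3
Ratio = 2/3
= 0.67


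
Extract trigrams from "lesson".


Word: "lesson" (length 6)
Number of trigrams = 6 - 3 + 1 = 4
  Position 0: "les"
  Position 1: "ess"
  Position 2: "sso"
  Position 3: "son"
Trigrams = "les", "ess", "sso", "son"


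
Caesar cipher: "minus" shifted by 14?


Word: "minus"
Shift: 14
Each letter → (letter + shift) mod 26:
  'm' (12) + 14 = 0 → 'a'
  'i' (8) + 14 = 22 → 'w'
  'n' (13) + 14 = 1 → 'b'
  'u' (20) + 14 = 8 → 'i'
  's' (18) + 14 = 6 → 'g'
Result = "awbig"


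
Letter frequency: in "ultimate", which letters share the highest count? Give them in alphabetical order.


Word: "ultimate"
Letter counts:
  'a': 1
  'e': 1
  'i': 1
  'l': 1
  'm': 1
  't': 2
  'u': 1
Maximum count = 2
Most frequent = 't' (2 times each)


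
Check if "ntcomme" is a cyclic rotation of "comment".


Word: "comment", Candidate: "ntcomme"
Method: check if candidate is substring of word+word
"commentcomment" contains "ntcomme"? Yes
Is rotation = Yes


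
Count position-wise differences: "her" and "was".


Comparing character by character (same length = 3):
  Pos 0: 'h' vs 'w' !=
  Pos 1: 'e' vs 'a' !=
  Pos 2: 'r' vs 's' !=
Hamming distance = 3


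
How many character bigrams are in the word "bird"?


Word: "bird" (length 4)
Number of 2-grams = length - 2 + 1 = 4 - 2 + 1
= 3


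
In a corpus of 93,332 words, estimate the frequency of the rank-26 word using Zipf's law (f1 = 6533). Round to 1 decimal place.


Zipf's law: f(r) = f(1) / r
f(1) = 6533
f(26) = 6533 / 26
= 251.3 occurrences


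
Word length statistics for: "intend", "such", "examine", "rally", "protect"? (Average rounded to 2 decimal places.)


Lengths: "intend"=6, "such"=4, "examine"=7, "rally"=5, "protect"=7
Sum = 29, Count = 5
Average = 29/5 = 5.80
= avg=5.80, min=4, max=7


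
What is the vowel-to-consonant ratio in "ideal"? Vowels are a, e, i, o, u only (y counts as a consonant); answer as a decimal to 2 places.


Word: "ideal"
Vowels (a,e,i,o,u): 3
Consonants: 2
Ratio = 3/2
= 1.50


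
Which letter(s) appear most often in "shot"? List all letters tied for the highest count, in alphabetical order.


Word: "shot"
Letter counts:
  'h': 1
  'o': 1
  's': 1
  't': 1
Maximum count = 1
Most frequent = 'h', 'o', 's', 't' (1 time each)


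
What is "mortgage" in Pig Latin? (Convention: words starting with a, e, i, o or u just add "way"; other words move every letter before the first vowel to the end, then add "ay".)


Word: "mortgage"
Starts with consonant(s) → move to end, add 'ay'
Consonant cluster: "m"
Pig Latin = "ortgagemay"


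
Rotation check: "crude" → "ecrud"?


Word: "crude", Candidate: "ecrud"
Method: check if candidate is substring of word+word
"crudecrude" contains "ecrud"? Yes
Is rotation = Yes


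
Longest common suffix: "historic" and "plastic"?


Word 1: "historic"
Word 2: "plastic"
Comparing from end:
  Pos -1: 'c' == 'c'
  Pos -2: 'i' == 'i'
  Pos -3: 'r' != 't' (stop)
LCS = "ic" (length 2)


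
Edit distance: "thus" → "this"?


Word 1: "thus" (length 4)
Word 2: "this" (length 4)
One optimal edit sequence (insert/delete/substitute each cost 1):
  1. keep 't'
  2. keep 'h'
  3. substitute 'u' -> 'i'  (+1)
  4. keep 's'
Total edit operations: 1
Edit distance = 1


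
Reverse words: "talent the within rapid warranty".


Original: "talent the within rapid warranty"
Words (1..n): talent | the | within | rapid | warranty
Reversed (n..1): warranty | rapid | within | the | talent
Result = "warranty rapid within the talent"


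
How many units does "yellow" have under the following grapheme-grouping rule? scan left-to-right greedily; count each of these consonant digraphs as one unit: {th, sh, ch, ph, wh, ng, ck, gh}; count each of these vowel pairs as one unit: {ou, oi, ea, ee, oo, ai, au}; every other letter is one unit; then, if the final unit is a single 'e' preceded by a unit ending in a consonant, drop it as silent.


Word: "yellow" (6 letters)
Left-to-right scan:
  (1) 'y' (letter)
  (2) 'e' (letter)
  (3) 'l' (letter)
  (4) 'l' (letter)
  (5) 'o' (letter)
  (6) 'w' (letter)
Units from scan: 6
Sound units = 6 units


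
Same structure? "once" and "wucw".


Pattern of "once": [0, 1, 2, 3]
Pattern of "wucw": [0, 1, 2, 0]
Patterns do not match
Same pattern = No


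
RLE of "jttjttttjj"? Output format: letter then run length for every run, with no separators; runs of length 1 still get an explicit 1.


String: "jttjttttjj"
Scanning for consecutive runs:
  'j' x 1
  't' x 2
  'j' x 1
  't' x 4
  'j' x 2
RLE = "j1t2j1t4j2"


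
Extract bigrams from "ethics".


Word: "ethics" (length 6)
Number of bigrams = 6 - 2 + 1 = 5
  Position 0: "et"
  Position 1: "th"
  Position 2: "hi"
  Position 3: "ic"
  Position 4: "cs"
Bigrams = "et", "th", "hi", "ic", "cs"


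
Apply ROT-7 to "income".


Word: "income"
Shift: 7
Each letter → (letter + shift) mod 26:
  'i' (8) + 7 = 15 → 'p'
  'n' (13) + 7 = 20 → 'u'
  'c' (2) + 7 = 9 → 'j'
  'o' (14) + 7 = 21 → 'v'
  'm' (12) + 7 = 19 → 't'
  'e' (4) + 7 = 11 → 'l'
Result = "pujvtl"


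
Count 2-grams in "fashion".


Word: "fashion" (length 7)
Number of 2-grams = length - 2 + 1 = 7 - 2 + 1
= 6


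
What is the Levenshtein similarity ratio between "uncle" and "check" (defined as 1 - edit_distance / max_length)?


Word 1: "uncle" (length 5)
Word 2: "check" (length 5)
One optimal edit sequence:
  1. substitute 'u' -> 'c'  (+1)
  2. substitute 'n' -> 'h'  (+1)
  3. substitute 'c' -> 'e'  (+1)
  4. substitute 'l' -> 'c'  (+1)
  5. substitute 'e' -> 'k'  (+1)
Edit distance = 5
Max length = max(5, 5) = 5
Similarity = 1 - 5/5
= 0.0000


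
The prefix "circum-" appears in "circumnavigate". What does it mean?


Prefix: circum-
As in: circumnavigate -> circum- + navigate
Meaning = around


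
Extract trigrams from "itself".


Word: "itself" (length 6)
Number of trigrams = 6 - 3 + 1 = 4
  Position 0: "its"
  Position 1: "tse"
  Position 2: "sel"
  Position 3: "elf"
Trigrams = "its", "tse", "sel", "elf"


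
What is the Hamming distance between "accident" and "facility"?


Comparing character by character (same length = 8):
  Pos 0: 'a' vs 'f' !=
  Pos 1: 'c' vs 'a' !=
  Pos 2: 'c' vs 'c' =
  Pos 3: 'i' vs 'i' =
  Pos 4: 'd' vs 'l' !=
  Pos 5: 'e' vs 'i' !=
  Pos 6: 'n' vs 't' !=
  Pos 7: 't' vs 'y' !=
Hamming distance = 6


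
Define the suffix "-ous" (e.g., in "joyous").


Suffix: -ous
Example: joyous (joy + -ous)
Meaning = having quality of


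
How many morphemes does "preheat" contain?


Word: "preheat"
Morphemes: pre- | heat
Each morpheme carries meaning
= 2 morphemes


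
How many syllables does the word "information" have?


Word: "information"
Syllable breakdown: in / for / ma / tion
Counting: 4 parts
= 4 syllables


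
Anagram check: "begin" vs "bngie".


Word 1: "begin" → sorted: begin
Word 2: "bngie" → sorted: begin
Same letters? begin == begin
Anagram = Yes


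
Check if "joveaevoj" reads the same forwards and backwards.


Word: "joveaevoj"
Reversed: "joveaevoj"
Forward == Backward? joveaevoj == joveaevoj
Palindrome = Yes


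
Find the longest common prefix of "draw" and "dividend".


Word 1: "draw"
Word 2: "dividend"
Comparing from start:
  Pos 0: 'd' == 'd'
  Pos 1: 'r' != 'i' (stop)
LCP = "d" (length 1)


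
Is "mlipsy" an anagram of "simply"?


Word 1: "simply" → sorted: ilmpsy
Word 2: "mlipsy" → sorted: ilmpsy
Same letters? ilmpsy == ilmpsy
Anagram = Yes


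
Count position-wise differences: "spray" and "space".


Comparing character by character (same length = 5):
  Pos 0: 's' vs 's' =
  Pos 1: 'p' vs 'p' =
  Pos 2: 'r' vs 'a' !=
  Pos 3: 'a' vs 'c' !=
  Pos 4: 'y' vs 'e' !=
Hamming distance = 3


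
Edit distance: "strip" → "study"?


Word 1: "strip" (length 5)
Word 2: "study" (length 5)
One optimal edit sequence (insert/delete/substitute each cost 1):
  1. keep 's'
  2. keep 't'
  3. substitute 'r' -> 'u'  (+1)
  4. substitute 'i' -> 'd'  (+1)
  5. substitute 'p' -> 'y'  (+1)
Total edit operations: 3
Edit distance = 3


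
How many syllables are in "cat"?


Word: "cat"
Syllable breakdown: cat
Counting: 1 part
= 1 syllable


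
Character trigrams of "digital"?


Word: "digital" (length 7)
Number of trigrams = 7 - 3 + 1 = 5
  Position 0: "dig"
  Position 1: "igi"
  Position 2: "git"
  Position 3: "ita"
  Position 4: "tal"
Trigrams = "dig", "igi", "git", "ita", "tal"


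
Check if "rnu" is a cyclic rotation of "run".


Word: "run", Candidate: "rnu"
Method: check if candidate is substring of word+word
"runrun" contains "rnu"? No
Is rotation = No


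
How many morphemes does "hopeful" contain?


Word: "hopeful"
Morphemes: hope + -ful
Each morpheme carries meaning
= 2 morphemes


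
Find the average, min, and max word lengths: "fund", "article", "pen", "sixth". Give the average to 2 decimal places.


Lengths: "fund"=4, "article"=7, "pen"=3, "sixth"=5
Sum = 19, Count = 4
Average = 19/4 = 4.75
= avg=4.75, min=3, max=7


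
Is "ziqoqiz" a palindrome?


Word: "ziqoqiz"
Reversed: "ziqoqiz"
Forward == Backward? ziqoqiz == ziqoqiz
Palindrome = Yes


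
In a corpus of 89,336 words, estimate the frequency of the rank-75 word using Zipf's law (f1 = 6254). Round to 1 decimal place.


Zipf's law: f(r) = f(1) / r
f(1) = 6254
f(75) = 6254 / 75
= 83.4 occurrences


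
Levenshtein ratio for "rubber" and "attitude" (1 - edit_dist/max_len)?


Word 1: "rubber" (length 6)
Word 2: "attitude" (length 8)
One optimal edit sequence:
  1. insert 'a'  (+1)
  2. insert 't'  (+1)
  3. substitute 'r' -> 't'  (+1)
  4. substitute 'u' -> 'i'  (+1)
  5. substitute 'b' -> 't'  (+1)
  6. substitute 'b' -> 'u'  (+1)
  7. substitute 'e' -> 'd'  (+1)
  8. substitute 'r' -> 'e'  (+1)
Edit distance = 8
Max length = max(6, 8) = 8
Similarity = 1 - 8/8
= 0.0000


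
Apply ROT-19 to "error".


Word: "error"
Shift: 19
Each letter → (letter + shift) mod 26:
  'e' (4) + 19 = 23 → 'x'
  'r' (17) + 19 = 10 → 'k'
  'r' (17) + 19 = 10 → 'k'
  'o' (14) + 19 = 7 → 'h'
  'r' (17) + 19 = 10 → 'k'
Result = "xkkhk"


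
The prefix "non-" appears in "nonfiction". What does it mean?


Prefix: non-
As in: nonfiction -> non- + fiction
Meaning = not


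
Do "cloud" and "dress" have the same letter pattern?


Pattern of "cloud": [0, 1, 2, 3, 4]
Pattern of "dress": [0, 1, 2, 3, 3]
Patterns do not match
Same pattern = No


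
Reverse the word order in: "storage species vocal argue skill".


Original: "storage species vocal argue skill"
Words (1..n): storage | species | vocal | argue | skill
Reversed (n..1): skill | argue | vocal | species | storage
Result = "skill argue vocal species storage"


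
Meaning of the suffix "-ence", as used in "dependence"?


Suffix: -ence
Example: dependence = depend + -ence
Meaning = state of


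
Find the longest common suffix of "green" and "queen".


Word 1: "green"
Word 2: "queen"
Comparing from end:
  Pos -1: 'n' == 'n'
  Pos -2: 'e' == 'e'
  Pos -3: 'e' == 'e'
  Pos -4: 'r' != 'u' (stop)
LCS = "een" (length 3)


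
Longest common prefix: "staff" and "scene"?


Word 1: "staff"
Word 2: "scene"
Comparing from start:
  Pos 0: 's' == 's'
  Pos 1: 't' != 'c' (stop)
LCP = "s" (length 1)


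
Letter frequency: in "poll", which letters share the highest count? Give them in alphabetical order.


Word: "poll"
Letter counts:
  'l': 2
  'o': 1
  'p': 1
Maximum count = 2
Most frequent = 'l' (2 times each)


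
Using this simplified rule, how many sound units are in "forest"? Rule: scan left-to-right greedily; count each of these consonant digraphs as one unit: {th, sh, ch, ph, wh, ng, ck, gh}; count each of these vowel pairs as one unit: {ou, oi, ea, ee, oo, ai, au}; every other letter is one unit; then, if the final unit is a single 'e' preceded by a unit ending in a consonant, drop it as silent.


Word: "forest" (6 letters)
Left-to-right scan:
  [1] 'f' (letter)
  [2] 'o' (letter)
  [3] 'r' (letter)
  [4] 'e' (letter)
  [5] 's' (letter)
  [6] 't' (letter)
Units from scan: 6
Sound units = 6 units


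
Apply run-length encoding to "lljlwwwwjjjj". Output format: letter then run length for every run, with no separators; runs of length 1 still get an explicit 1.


String: "lljlwwwwjjjj"
Scanning for consecutive runs:
  'l' x 2
  'j' x 1
  'l' x 1
  'w' x 4
  'j' x 4
RLE = "l2j1l1w4j4"


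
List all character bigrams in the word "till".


Word: "till" (length 4)
Number of bigrams = 4 - 2 + 1 = 3
  Position 0: "ti"
  Position 1: "il"
  Position 2: "ll"
Bigrams = "ti", "il", "ll"


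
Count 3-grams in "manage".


Word: "manage" (length 6)
Number of 3-grams = length - 3 + 1 = 6 - 3 + 1
= 4


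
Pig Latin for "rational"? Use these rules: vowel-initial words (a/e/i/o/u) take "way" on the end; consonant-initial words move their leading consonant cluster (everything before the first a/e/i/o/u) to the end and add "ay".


Word: "rational"
Starts with consonant(s) → move to end, add 'ay'
Consonant cluster: "r"
Pig Latin = "ationalray"


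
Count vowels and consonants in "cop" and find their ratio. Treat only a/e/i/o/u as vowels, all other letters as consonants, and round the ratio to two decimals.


Word: "cop"
Vowels (a,e,i,o,u): 1
Consonants: 2
Ratio = 1/2
= 0.50


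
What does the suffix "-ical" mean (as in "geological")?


Suffix: -ical
Example: geological = geology + -ical, with a spelling change
Meaning = relating to


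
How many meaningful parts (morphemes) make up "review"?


Word: "review"
Morphemes: re- + view
Each morpheme carries meaning
= 2 morphemes


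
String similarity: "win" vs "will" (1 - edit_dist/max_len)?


Word 1: "win" (length 3)
Word 2: "will" (length 4)
One optimal edit sequence:
  1. keep 'w'
  2. keep 'i'
  3. insert 'l'  (+1)
  4. substitute 'n' -> 'l'  (+1)
Edit distance = 2
Max length = max(3, 4) = 4
Similarity = 1 - 2/4
= 0.5000


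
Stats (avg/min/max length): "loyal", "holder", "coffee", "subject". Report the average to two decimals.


Lengths: "loyal"=5, "holder"=6, "coffee"=6, "subject"=7
Sum = 24, Count = 4
Average = 24/4 = 6.00
= avg=6.00, min=5, max=7


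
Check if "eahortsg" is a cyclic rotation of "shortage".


Word: "shortage", Candidate: "eahortsg"
Method: check if candidate is substring of word+word
"shortageshortage" contains "eahortsg"? No
Is rotation = No


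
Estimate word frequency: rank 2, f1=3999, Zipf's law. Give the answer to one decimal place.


Zipf's law: f(r) = f(1) / r
f(1) = 3999
f(2) = 3999 / 2
= 1999.5 occurrences


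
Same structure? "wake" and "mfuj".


Pattern of "wake": [0, 1, 2, 3]
Pattern of "mfuj": [0, 1, 2, 3]
Patterns match
Same pattern = Yes


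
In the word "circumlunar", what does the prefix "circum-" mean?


Prefix: circum-
Example: circumlunar (circum- + lunar)
Meaning = around


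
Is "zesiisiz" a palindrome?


Word: "zesiisiz"
Reversed: "zisiisez"
Forward == Backward? zesiisiz != zisiisez
Palindrome = No


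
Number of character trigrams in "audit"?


Word: "audit" (length 5)
Number of 3-grams = length - 3 + 1 = 5 - 3 + 1
= 3


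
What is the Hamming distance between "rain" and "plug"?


Comparing character by character (same length = 4):
  Pos 0: 'r' vs 'p' !=
  Pos 1: 'a' vs 'l' !=
  Pos 2: 'i' vs 'u' !=
  Pos 3: 'n' vs 'g' !=
Hamming distance = 4


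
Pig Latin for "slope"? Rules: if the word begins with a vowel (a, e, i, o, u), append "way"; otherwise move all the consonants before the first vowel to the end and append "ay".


Word: "slope"
Starts with consonant(s) → move to end, add 'ay'
Consonant cluster: "sl"
Pig Latin = "opeslay"


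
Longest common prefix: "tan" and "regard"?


Word 1: "tan"
Word 2: "regard"
Comparing from start:
  Pos 0: 't' != 'r' (stop)
LCP = "" (length 0)


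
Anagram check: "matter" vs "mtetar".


Word 1: "matter" → sorted: aemrtt
Word 2: "mtetar" → sorted: aemrtt
Same letters? aemrtt == aemrtt
Anagram = Yes


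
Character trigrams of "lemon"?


Word: "lemon" (length 5)
Number of trigrams = 5 - 3 + 1 = 3
  Position 0: "lem"
  Position 1: "emo"
  Position 2: "mon"
Trigrams = "lem", "emo", "mon"


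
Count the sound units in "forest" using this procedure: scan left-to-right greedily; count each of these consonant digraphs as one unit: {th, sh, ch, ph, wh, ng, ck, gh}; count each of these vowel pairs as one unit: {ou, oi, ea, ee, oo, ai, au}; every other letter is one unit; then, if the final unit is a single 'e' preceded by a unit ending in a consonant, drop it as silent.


Word: "forest" (6 letters)
Left-to-right scan:
  (1) 'f' (letter)
  (2) 'o' (letter)
  (3) 'r' (letter)
  (4) 'e' (letter)
  (5) 's' (letter)
  (6) 't' (letter)
Units from scan: 6
Sound units = 6 units


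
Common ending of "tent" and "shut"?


Word 1: "tent"
Word 2: "shut"
Comparing from end:
  Pos -1: 't' == 't'
  Pos -2: 'n' != 'u' (stop)
LCS = "t" (length 1)


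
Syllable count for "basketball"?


Word: "basketball"
Syllable breakdown: bas | ket | ball
Counting: 3 parts
= 3 syllables


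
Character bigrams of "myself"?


Word: "myself" (length 6)
Number of bigrams = 6 - 2 + 1 = 5
  Position 0: "my"
  Position 1: "ys"
  Position 2: "se"
  Position 3: "el"
  Position 4: "lf"
Bigrams = "my", "ys", "se", "el", "lf"


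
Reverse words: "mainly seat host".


Original: "mainly seat host"
Words (1..n): mainly | seat | host
Reversed (n..1): host | seat | mainly
Result = "host seat mainly"


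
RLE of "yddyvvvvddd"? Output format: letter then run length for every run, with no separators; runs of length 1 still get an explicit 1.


String: "yddyvvvvddd"
Scanning for consecutive runs:
  'y' x 1
  'd' x 2
  'y' x 1
  'v' x 4
  'd' x 3
RLE = "y1d2y1v4d3"
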